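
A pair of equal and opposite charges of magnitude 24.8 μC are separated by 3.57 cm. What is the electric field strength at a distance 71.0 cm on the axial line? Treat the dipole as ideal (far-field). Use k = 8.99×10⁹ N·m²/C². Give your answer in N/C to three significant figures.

Dipole moment p = qd = (2.48×10⁻⁵ C)(0.0357 m) = 8.854×10⁻⁷ C·m.
On the dipole axis E = 2kp/r³.
E = 2·(8.99×10⁹)(8.854×10⁻⁷) / (0.710)³ = 4.448×10⁴ N/C.

E ≈ 4.45×10⁴ N/C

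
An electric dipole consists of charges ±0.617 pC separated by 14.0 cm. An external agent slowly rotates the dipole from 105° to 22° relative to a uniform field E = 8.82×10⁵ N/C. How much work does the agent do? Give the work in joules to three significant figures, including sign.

Dipole moment p = qd = (6.17×10⁻¹³ C)(0.140 m) = 8.638×10⁻¹⁴ C·m.
W_ext = ΔU = U(θ₂) − U(θ₁) = −pE cosθ₂ − (−pE cosθ₁) = pE(cosθ₁ − cosθ₂).
W = (8.638×10⁻¹⁴)(8.82×10⁵)·(cos105° − cos22°) = (7.619×10⁻⁸)·(-1.1860) = -9.036×10⁻⁸ J.

W ≈ -9.04×10⁻⁸ J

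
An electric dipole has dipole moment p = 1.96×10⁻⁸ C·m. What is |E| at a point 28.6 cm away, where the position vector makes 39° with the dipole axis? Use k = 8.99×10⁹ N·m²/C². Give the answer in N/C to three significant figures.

E ≈ 1.26×10⁴ N/C

At angle θ the dipole field magnitude is E = (kp/r³)·√(1 + 3cos²θ).
kp/r³ = (8.99×10⁹)(1.96×10⁻⁸) / (0.286)³ = 7532 N/C.
√(1 + 3cos²39°) = √(1 + 3·0.6040) = √2.8119 ≈ 1.6769.
E ≈ 7532 × 1.677 = 1.263×10⁴ N/C.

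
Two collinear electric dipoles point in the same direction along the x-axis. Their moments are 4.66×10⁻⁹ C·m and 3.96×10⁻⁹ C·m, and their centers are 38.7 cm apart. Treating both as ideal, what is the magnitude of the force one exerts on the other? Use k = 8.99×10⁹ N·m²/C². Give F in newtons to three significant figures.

F ≈ 4.44×10⁻⁵ N

On-axis field of dipole 1 at distance r: E = 2kp₁/r³. Force on dipole 2 is F = p₂·dE/dr (gradient along axis).
dE/dr = −6kp₁/r⁴, so |F| = 6kp₁p₂/r⁴ (attractive for aligned moments).
F = 6(8.99×10⁹)(4.66×10⁻⁹)(3.96×10⁻⁹)/(0.387)⁴ = 4.438×10⁻⁵ N.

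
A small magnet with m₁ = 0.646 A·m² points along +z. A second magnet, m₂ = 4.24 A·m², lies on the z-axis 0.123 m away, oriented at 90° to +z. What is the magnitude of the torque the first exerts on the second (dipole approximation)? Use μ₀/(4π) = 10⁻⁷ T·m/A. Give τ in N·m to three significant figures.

τ ≈ 2.94×10⁻⁴ N·m

Dipole B is on the axis of dipole A, so B₁ there is axial: B₁ = (μ₀/4π)·2m₁/r³ along +z.
B₁ = 2(10⁻⁷)(0.646)/(0.123)³ = 6.943×10⁻⁵ T.
τ = m₂ B₁ sinθ.
τ = (4.24)(6.943×10⁻⁵)·sin90° = 2.944×10⁻⁴ N·m.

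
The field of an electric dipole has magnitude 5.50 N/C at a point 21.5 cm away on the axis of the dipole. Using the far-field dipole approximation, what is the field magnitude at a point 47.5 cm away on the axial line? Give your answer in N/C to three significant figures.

E ≈ 0.510 N/C

Dipole fields scale as 1/r³ in the far field; the geometry is the same at both points.
E₂ = E₁ · (r₁/r₂)³ = 5.50 · (21.5/47.5)³.
(r₁/r₂)³ = (0.4526)³ = 0.09273.
E₂ ≈ 0.5100 N/C.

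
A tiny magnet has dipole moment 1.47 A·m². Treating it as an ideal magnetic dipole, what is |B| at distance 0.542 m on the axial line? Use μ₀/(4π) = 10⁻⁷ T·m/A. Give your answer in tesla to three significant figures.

B ≈ 1.85×10⁻⁶ T

On axis B = (μ₀/4π)·2m/r³.
B = 2·(10⁻⁷)·(1.47) / (0.542)³ = 1.847×10⁻⁶ T.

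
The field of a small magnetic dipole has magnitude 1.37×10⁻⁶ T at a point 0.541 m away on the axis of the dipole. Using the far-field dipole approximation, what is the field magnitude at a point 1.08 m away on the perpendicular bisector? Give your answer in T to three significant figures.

Dipole fields scale as 1/r³ in the far field.
The axial field is twice the equatorial field at the same r, so the geometry factor is 1/2.
B₂ = B₁ · (1/2) · (r₁/r₂)³ = 1.37×10⁻⁶ · 0.5 · (0.541/1.08)³.
(r₁/r₂)³ = (0.5009)³ = 0.1257.
B₂ ≈ 8.610×10⁻⁸ T.

B ≈ 8.61×10⁻⁸ T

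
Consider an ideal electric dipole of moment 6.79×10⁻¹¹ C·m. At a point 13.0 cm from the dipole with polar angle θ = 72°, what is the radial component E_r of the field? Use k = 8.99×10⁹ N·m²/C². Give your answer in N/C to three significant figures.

For a dipole, E_r = (2kp cosθ)/r³.
kp/r³ = (8.99×10⁹)(6.79×10⁻¹¹)/(0.130)³ = 277.8 N/C.
E_r = 2·277.8·cos72° = 171.7 N/C.

E_r ≈ 172 N/C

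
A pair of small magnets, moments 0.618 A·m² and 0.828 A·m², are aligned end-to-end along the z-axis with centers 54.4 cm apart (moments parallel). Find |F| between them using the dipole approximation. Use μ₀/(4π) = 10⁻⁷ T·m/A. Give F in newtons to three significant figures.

F ≈ 3.51×10⁻⁶ N

On-axis B of dipole 1: B = (μ₀/4π)·2m₁/r³. Force on dipole 2: F = m₂·dB/dr.
dB/dr = −(μ₀/4π)·6m₁/r⁴, so |F| = (μ₀/4π)·6m₁m₂/r⁴.
F = 6(10⁻⁷)(0.618)(0.828)/(0.544)⁴ = 3.506×10⁻⁶ N.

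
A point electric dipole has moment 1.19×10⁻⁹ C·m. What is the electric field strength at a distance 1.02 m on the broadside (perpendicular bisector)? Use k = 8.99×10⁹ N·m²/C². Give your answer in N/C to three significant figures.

E ≈ 10.1 N/C

In the equatorial plane E = kp/r³.
E = (8.99×10⁹)(1.19×10⁻⁹) / (1.02)³ = 10.08 N/C.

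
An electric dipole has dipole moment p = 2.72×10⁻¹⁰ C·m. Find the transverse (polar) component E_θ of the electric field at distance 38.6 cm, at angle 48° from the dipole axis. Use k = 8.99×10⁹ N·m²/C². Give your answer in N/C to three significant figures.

For a dipole, E_θ = (kp sinθ)/r³.
kp/r³ = (8.99×10⁹)(2.72×10⁻¹⁰)/(0.386)³ = 42.52 N/C.
E_θ = 42.52·sin48° = 31.60 N/C.

E_θ ≈ 31.6 N/C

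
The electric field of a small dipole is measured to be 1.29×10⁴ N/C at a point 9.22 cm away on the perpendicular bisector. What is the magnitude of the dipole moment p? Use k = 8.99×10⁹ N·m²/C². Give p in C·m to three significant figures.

In the equatorial plane E = kp/r³, so p = Er³/(k).
p = (1.29×10⁴)·(0.0922)³ / (8.99×10⁹) = 1.125×10⁻⁹ C·m.

p ≈ 1.12×10⁻⁹ C·m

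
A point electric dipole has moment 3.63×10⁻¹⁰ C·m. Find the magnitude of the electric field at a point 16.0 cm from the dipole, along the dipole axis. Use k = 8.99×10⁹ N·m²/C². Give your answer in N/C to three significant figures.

On the dipole axis E = 2kp/r³.
E = 2·(8.99×10⁹)(3.63×10⁻¹⁰) / (0.160)³ = 1593 N/C.

E ≈ 1590 N/C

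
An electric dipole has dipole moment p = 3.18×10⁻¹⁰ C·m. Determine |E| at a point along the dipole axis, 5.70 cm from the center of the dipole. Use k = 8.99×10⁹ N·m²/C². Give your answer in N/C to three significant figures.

On the dipole axis E = 2kp/r³.
E = 2·(8.99×10⁹)(3.18×10⁻¹⁰) / (0.0570)³ = 3.087×10⁴ N/C.

E ≈ 3.09×10⁴ N/C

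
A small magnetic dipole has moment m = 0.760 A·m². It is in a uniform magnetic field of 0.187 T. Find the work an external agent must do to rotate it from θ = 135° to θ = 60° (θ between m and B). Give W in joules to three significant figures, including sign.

W ≈ -0.172 J

W_ext = ΔU = −mB cosθ₂ + mB cosθ₁ = mB(cosθ₁ − cosθ₂).
W = (0.760)(0.187)·(cos135° − cos60°) = (0.1421)·(-1.2071) = -0.1716 J.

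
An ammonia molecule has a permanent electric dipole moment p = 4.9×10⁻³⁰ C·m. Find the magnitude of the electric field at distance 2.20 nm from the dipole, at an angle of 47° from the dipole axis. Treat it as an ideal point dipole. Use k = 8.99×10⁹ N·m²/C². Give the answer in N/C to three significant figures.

E ≈ 6.40×10⁶ N/C

At angle θ the dipole field magnitude is E = (kp/r³)·√(1 + 3cos²θ).
kp/r³ = (8.99×10⁹)(4.90×10⁻³⁰) / (2.20×10⁻⁹)³ = 4.137×10⁶ N/C.
√(1 + 3cos²47°) = √(1 + 3·0.4651) = √2.3954 ≈ 1.5477.
E ≈ 4.137×10⁶ × 1.548 = 6.403×10⁶ N/C.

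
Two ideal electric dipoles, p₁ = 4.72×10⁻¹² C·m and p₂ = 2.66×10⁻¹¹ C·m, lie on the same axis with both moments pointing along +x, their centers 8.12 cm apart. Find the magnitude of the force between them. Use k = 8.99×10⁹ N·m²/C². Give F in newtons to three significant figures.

F ≈ 1.56×10⁻⁷ N

On-axis field of dipole 1 at distance r: E = 2kp₁/r³. Force on dipole 2 is F = p₂·dE/dr (gradient along axis).
dE/dr = −6kp₁/r⁴, so |F| = 6kp₁p₂/r⁴ (attractive for aligned moments).
F = 6(8.99×10⁹)(4.72×10⁻¹²)(2.66×10⁻¹¹)/(0.0812)⁴ = 1.558×10⁻⁷ N.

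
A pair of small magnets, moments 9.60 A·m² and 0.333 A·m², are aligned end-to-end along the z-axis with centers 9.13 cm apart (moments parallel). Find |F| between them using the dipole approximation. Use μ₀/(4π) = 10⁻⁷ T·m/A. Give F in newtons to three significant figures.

F ≈ 0.0276 N

On-axis B of dipole 1: B = (μ₀/4π)·2m₁/r³. Force on dipole 2: F = m₂·dB/dr.
dB/dr = −(μ₀/4π)·6m₁/r⁴, so |F| = (μ₀/4π)·6m₁m₂/r⁴.
F = 6(10⁻⁷)(9.60)(0.333)/(0.0913)⁴ = 0.02760 N.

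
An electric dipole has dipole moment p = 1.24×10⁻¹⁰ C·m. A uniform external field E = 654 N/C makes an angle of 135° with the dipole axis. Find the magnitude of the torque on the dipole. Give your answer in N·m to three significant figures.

Torque on an electric dipole: τ = pE sinθ.
τ = (1.24×10⁻¹⁰)(654)·sin135° = 5.734×10⁻⁸ N·m.

τ ≈ 5.73×10⁻⁸ N·m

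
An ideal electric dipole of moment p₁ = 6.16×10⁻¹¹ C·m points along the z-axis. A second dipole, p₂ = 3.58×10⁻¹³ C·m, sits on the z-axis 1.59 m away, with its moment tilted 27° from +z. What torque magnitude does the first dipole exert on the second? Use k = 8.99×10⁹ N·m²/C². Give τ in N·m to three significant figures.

τ ≈ 4.48×10⁻¹⁴ N·m

The second dipole sits on the axis of the first, so the field there is axial: E₁ = 2kp₁/r³ along +z.
E₁ = 2(8.99×10⁹)(6.16×10⁻¹¹)/(1.59)³ = 0.2755 N/C.
Torque on the second dipole: τ = p₂ E₁ sinθ.
τ = (3.58×10⁻¹³)(0.2755)·sin27° = 4.478×10⁻¹⁴ N·m.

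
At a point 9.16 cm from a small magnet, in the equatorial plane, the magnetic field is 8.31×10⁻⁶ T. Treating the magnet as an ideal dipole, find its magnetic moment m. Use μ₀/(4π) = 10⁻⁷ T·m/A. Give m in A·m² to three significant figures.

In the equatorial plane B = (μ₀/4π)·m/r³, so m = Br³·4π/(μ₀).
m = (8.31×10⁻⁶)·(0.0916)³ / (10⁻⁷) = 0.06387 A·m².

m ≈ 0.0639 A·m²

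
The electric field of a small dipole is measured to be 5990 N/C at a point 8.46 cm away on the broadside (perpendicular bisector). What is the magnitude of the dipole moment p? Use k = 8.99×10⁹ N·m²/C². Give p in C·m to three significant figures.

In the equatorial plane E = kp/r³, so p = Er³/(k).
p = (5990)·(0.0846)³ / (8.99×10⁹) = 4.034×10⁻¹⁰ C·m.

p ≈ 4.03×10⁻¹⁰ C·m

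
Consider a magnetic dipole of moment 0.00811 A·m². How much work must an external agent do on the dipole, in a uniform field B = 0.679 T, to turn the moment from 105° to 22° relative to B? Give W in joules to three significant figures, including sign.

W ≈ -0.00653 J

W_ext = ΔU = −mB cosθ₂ + mB cosθ₁ = mB(cosθ₁ − cosθ₂).
W = (0.00811)(0.679)·(cos105° − cos22°) = (0.005507)·(-1.1860) = -0.006531 J.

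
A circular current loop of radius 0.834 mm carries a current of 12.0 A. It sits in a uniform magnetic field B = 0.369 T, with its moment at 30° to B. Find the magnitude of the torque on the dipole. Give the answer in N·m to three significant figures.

Magnetic moment m = IA = Iπa² = (12.0)·π·(8.34×10⁻⁴)² = 2.622×10⁻⁵ A·m².
Torque on a magnetic dipole: τ = mB sinθ.
τ = (2.622×10⁻⁵)(0.369)·sin30° = 4.838×10⁻⁶ N·m.

τ ≈ 4.84×10⁻⁶ N·m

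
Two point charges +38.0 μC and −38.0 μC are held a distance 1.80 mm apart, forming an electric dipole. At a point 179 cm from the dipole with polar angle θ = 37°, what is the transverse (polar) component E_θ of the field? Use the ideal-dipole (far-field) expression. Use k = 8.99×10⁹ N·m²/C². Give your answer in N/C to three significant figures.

E_θ ≈ 64.5 N/C

Dipole moment p = qd = (3.80×10⁻⁵ C)(0.00180 m) = 6.84×10⁻⁸ C·m.
For a dipole, E_θ = (kp sinθ)/r³.
kp/r³ = (8.99×10⁹)(6.84×10⁻⁸)/(1.79)³ = 107.2 N/C.
E_θ = 107.2·sin37° = 64.52 N/C.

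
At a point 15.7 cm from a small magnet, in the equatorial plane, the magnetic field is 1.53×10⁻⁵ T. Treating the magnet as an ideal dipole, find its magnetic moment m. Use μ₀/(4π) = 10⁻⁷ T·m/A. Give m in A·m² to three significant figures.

m ≈ 0.592 A·m²

In the equatorial plane B = (μ₀/4π)·m/r³, so m = Br³·4π/(μ₀).
m = (1.53×10⁻⁵)·(0.157)³ / (10⁻⁷) = 0.5921 A·m².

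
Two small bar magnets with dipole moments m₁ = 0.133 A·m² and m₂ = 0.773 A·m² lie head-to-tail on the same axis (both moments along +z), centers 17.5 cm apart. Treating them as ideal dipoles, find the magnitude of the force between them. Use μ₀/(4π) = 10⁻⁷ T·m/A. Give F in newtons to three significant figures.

On-axis B of dipole 1: B = (μ₀/4π)·2m₁/r³. Force on dipole 2: F = m₂·dB/dr.
dB/dr = −(μ₀/4π)·6m₁/r⁴, so |F| = (μ₀/4π)·6m₁m₂/r⁴.
F = 6(10⁻⁷)(0.133)(0.773)/(0.175)⁴ = 6.577×10⁻⁵ N.

F ≈ 6.58×10⁻⁵ N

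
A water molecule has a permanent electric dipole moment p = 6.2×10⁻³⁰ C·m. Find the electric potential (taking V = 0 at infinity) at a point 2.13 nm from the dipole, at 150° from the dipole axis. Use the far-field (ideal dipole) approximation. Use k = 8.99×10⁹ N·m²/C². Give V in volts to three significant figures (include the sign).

The dipole potential is V = kp cosθ / r².
V = (8.99×10⁹)(6.20×10⁻³⁰)·cos150° / (2.13×10⁻⁹)² = -0.01064 V.

V ≈ -0.0106 V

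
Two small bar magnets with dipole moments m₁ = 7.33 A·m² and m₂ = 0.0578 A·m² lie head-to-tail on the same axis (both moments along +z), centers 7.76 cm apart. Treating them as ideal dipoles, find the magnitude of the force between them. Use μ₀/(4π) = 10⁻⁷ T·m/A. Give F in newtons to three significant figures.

On-axis B of dipole 1: B = (μ₀/4π)·2m₁/r³. Force on dipole 2: F = m₂·dB/dr.
dB/dr = −(μ₀/4π)·6m₁/r⁴, so |F| = (μ₀/4π)·6m₁m₂/r⁴.
F = 6(10⁻⁷)(7.33)(0.0578)/(0.0776)⁴ = 0.007010 N.

F ≈ 0.00701 N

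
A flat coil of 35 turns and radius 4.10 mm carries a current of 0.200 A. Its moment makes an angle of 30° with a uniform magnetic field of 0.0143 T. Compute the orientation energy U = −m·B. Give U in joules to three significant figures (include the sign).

m = NIA = NIπa² = 35·(0.200)·π·(0.00410)² = 3.697×10⁻⁴ A·m².
U = −m·B = −mB cosθ.
U = −(3.697×10⁻⁴)(0.0143)·cos30° = -4.578×10⁻⁶ J.

U ≈ -4.58×10⁻⁶ J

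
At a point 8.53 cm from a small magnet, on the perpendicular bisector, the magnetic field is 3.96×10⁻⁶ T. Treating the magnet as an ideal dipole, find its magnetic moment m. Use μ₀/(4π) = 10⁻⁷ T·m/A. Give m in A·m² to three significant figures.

In the equatorial plane B = (μ₀/4π)·m/r³, so m = Br³·4π/(μ₀).
m = (3.96×10⁻⁶)·(0.0853)³ / (10⁻⁷) = 0.02458 A·m².

m ≈ 0.0246 A·m²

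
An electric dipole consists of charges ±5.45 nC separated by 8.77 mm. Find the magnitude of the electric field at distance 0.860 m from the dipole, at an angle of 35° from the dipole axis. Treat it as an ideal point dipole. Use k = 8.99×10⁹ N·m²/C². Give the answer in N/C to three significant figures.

Dipole moment p = qd = (5.45×10⁻⁹ C)(0.00877 m) = 4.78×10⁻¹¹ C·m.
At angle θ the dipole field magnitude is E = (kp/r³)·√(1 + 3cos²θ).
kp/r³ = (8.99×10⁹)(4.78×10⁻¹¹) / (0.860)³ = 0.6756 N/C.
√(1 + 3cos²35°) = √(1 + 3·0.6710) = √3.0130 ≈ 1.7358.
E ≈ 0.6756 × 1.736 = 1.173 N/C.

E ≈ 1.17 N/C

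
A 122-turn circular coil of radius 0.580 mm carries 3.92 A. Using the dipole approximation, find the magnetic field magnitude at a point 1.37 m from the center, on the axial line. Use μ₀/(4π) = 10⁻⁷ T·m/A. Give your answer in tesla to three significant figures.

m = NIA = NIπa² = 122·(3.92)·π·(5.80×10⁻⁴)² = 5.054×10⁻⁴ A·m².
On axis B = (μ₀/4π)·2m/r³.
B = 2·(10⁻⁷)·(5.054×10⁻⁴) / (1.37)³ = 3.931×10⁻¹¹ T.

B ≈ 3.93×10⁻¹¹ T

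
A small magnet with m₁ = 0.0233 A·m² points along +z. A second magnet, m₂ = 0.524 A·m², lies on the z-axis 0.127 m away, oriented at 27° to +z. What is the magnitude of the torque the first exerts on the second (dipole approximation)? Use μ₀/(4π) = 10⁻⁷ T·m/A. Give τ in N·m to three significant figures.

τ ≈ 5.41×10⁻⁷ N·m

Dipole B is on the axis of dipole A, so B₁ there is axial: B₁ = (μ₀/4π)·2m₁/r³ along +z.
B₁ = 2(10⁻⁷)(0.0233)/(0.127)³ = 2.275×10⁻⁶ T.
τ = m₂ B₁ sinθ.
τ = (0.524)(2.275×10⁻⁶)·sin27° = 5.412×10⁻⁷ N·m.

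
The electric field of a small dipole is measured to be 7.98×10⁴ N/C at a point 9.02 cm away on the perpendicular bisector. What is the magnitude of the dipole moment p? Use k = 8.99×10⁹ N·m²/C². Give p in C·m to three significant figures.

In the equatorial plane E = kp/r³, so p = Er³/(k).
p = (7.98×10⁴)·(0.0902)³ / (8.99×10⁹) = 6.514×10⁻⁹ C·m.

p ≈ 6.51×10⁻⁹ C·m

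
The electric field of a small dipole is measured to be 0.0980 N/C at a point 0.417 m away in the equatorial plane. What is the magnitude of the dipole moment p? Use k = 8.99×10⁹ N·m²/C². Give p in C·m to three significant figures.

In the equatorial plane E = kp/r³, so p = Er³/(k).
p = (0.0980)·(0.417)³ / (8.99×10⁹) = 7.905×10⁻¹³ C·m.

p ≈ 7.90×10⁻¹³ C·m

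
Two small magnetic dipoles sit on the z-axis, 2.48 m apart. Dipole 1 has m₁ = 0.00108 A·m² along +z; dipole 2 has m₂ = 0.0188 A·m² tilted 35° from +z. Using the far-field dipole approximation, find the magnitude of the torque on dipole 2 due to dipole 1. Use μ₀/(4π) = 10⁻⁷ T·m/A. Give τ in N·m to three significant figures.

τ ≈ 1.53×10⁻¹³ N·m

Dipole B is on the axis of dipole A, so B₁ there is axial: B₁ = (μ₀/4π)·2m₁/r³ along +z.
B₁ = 2(10⁻⁷)(0.00108)/(2.48)³ = 1.416×10⁻¹¹ T.
τ = m₂ B₁ sinθ.
τ = (0.0188)(1.416×10⁻¹¹)·sin35° = 1.527×10⁻¹³ N·m.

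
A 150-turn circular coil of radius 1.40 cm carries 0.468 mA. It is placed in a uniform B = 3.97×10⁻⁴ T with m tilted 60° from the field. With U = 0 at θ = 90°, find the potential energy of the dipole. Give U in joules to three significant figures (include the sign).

U ≈ -8.58×10⁻⁹ J

m = NIA = NIπa² = 150·(4.68×10⁻⁴)·π·(0.0140)² = 4.323×10⁻⁵ A·m².
U = −m·B = −mB cosθ.
U = −(4.323×10⁻⁵)(3.97×10⁻⁴)·cos60° = -8.581×10⁻⁹ J.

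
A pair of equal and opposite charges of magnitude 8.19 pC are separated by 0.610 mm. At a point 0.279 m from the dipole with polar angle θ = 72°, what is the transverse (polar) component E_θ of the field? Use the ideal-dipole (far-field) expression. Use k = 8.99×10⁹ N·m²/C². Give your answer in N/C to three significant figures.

Dipole moment p = qd = (8.19×10⁻¹² C)(6.10×10⁻⁴ m) = 4.996×10⁻¹⁵ C·m.
For a dipole, E_θ = (kp sinθ)/r³.
kp/r³ = (8.99×10⁹)(4.996×10⁻¹⁵)/(0.279)³ = 0.002068 N/C.
E_θ = 0.002068·sin72° = 0.001967 N/C.

E_θ ≈ 0.00197 N/C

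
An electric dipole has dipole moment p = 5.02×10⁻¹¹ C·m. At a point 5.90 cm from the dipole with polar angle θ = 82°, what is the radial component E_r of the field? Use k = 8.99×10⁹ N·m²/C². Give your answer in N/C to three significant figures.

E_r ≈ 612 N/C

For a dipole, E_r = (2kp cosθ)/r³.
kp/r³ = (8.99×10⁹)(5.02×10⁻¹¹)/(0.0590)³ = 2197 N/C.
E_r = 2·2197·cos82° = 611.6 N/C.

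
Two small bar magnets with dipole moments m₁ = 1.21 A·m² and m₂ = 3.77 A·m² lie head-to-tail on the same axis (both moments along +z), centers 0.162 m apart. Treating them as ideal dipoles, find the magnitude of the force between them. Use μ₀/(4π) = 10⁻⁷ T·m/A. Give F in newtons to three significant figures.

On-axis B of dipole 1: B = (μ₀/4π)·2m₁/r³. Force on dipole 2: F = m₂·dB/dr.
dB/dr = −(μ₀/4π)·6m₁/r⁴, so |F| = (μ₀/4π)·6m₁m₂/r⁴.
F = 6(10⁻⁷)(1.21)(3.77)/(0.162)⁴ = 0.003974 N.

F ≈ 0.00397 N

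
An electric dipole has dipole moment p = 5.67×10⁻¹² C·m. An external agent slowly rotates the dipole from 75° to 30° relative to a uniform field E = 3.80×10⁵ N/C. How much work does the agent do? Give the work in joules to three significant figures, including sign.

W_ext = ΔU = U(θ₂) − U(θ₁) = −pE cosθ₂ − (−pE cosθ₁) = pE(cosθ₁ − cosθ₂).
W = (5.67×10⁻¹²)(3.80×10⁵)·(cos75° − cos30°) = (2.155×10⁻⁶)·(-0.6072) = -1.308×10⁻⁶ J.

W ≈ -1.31×10⁻⁶ J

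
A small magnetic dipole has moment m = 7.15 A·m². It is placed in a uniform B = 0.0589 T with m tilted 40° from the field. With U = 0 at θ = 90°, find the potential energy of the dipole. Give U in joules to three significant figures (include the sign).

U = −m·B = −mB cosθ.
U = −(7.15)(0.0589)·cos40° = -0.3226 J.

U ≈ -0.323 J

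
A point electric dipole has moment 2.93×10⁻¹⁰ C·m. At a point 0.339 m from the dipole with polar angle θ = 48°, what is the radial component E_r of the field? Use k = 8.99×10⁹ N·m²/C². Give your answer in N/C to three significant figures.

For a dipole, E_r = (2kp cosθ)/r³.
kp/r³ = (8.99×10⁹)(2.93×10⁻¹⁰)/(0.339)³ = 67.61 N/C.
E_r = 2·67.61·cos48° = 90.48 N/C.

E_r ≈ 90.5 N/C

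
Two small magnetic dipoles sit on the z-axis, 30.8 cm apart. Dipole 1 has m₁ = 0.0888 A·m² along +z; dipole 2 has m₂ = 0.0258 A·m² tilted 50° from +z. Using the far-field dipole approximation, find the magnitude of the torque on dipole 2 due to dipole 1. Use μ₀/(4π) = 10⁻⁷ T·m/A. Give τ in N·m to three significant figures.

Dipole B is on the axis of dipole A, so B₁ there is axial: B₁ = (μ₀/4π)·2m₁/r³ along +z.
B₁ = 2(10⁻⁷)(0.0888)/(0.308)³ = 6.078×10⁻⁷ T.
τ = m₂ B₁ sinθ.
τ = (0.0258)(6.078×10⁻⁷)·sin50° = 1.201×10⁻⁸ N·m.

τ ≈ 1.20×10⁻⁸ N·m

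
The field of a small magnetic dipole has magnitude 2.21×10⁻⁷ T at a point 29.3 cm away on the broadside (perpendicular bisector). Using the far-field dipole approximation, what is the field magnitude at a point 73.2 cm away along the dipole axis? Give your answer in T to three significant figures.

B ≈ 2.83×10⁻⁸ T

Dipole fields scale as 1/r³ in the far field.
The axial field is twice the equatorial field at the same r, so the geometry factor is 2/1.
B₂ = B₁ · (2/1) · (r₁/r₂)³ = 2.21×10⁻⁷ · 2 · (29.3/73.2)³.
(r₁/r₂)³ = (0.4003)³ = 0.06413.
B₂ ≈ 2.835×10⁻⁸ T.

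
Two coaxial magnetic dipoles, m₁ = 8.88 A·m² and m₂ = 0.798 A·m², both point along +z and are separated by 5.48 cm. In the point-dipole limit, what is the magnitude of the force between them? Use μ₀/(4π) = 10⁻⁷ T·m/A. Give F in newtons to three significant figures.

F ≈ 0.471 N

On-axis B of dipole 1: B = (μ₀/4π)·2m₁/r³. Force on dipole 2: F = m₂·dB/dr.
dB/dr = −(μ₀/4π)·6m₁/r⁴, so |F| = (μ₀/4π)·6m₁m₂/r⁴.
F = 6(10⁻⁷)(8.88)(0.798)/(0.0548)⁴ = 0.4715 N.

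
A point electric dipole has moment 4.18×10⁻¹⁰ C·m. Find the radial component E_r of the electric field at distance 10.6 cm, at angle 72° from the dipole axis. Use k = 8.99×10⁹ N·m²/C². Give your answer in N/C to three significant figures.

E_r ≈ 1950 N/C

For a dipole, E_r = (2kp cosθ)/r³.
kp/r³ = (8.99×10⁹)(4.18×10⁻¹⁰)/(0.106)³ = 3155 N/C.
E_r = 2·3155·cos72° = 1950 N/C.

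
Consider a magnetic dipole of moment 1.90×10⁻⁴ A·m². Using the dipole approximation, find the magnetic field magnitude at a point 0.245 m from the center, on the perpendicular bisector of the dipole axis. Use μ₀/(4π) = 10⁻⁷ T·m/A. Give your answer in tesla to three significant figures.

In the equatorial plane B = (μ₀/4π)·m/r³ (half the axial value).
B = (10⁻⁷)·(1.90×10⁻⁴) / (0.245)³ = 1.292×10⁻⁹ T.

B ≈ 1.29×10⁻⁹ T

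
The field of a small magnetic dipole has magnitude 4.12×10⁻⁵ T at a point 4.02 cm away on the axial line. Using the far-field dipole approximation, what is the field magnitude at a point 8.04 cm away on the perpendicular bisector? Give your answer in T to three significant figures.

B ≈ 2.58×10⁻⁶ T

Dipole fields scale as 1/r³ in the far field.
The axial field is twice the equatorial field at the same r, so the geometry factor is 1/2.
B₂ = B₁ · (1/2) · (r₁/r₂)³ = 4.12×10⁻⁵ · 0.5 · (4.02/8.04)³.
(r₁/r₂)³ = (0.5)³ = 0.125.
B₂ ≈ 2.575×10⁻⁶ T.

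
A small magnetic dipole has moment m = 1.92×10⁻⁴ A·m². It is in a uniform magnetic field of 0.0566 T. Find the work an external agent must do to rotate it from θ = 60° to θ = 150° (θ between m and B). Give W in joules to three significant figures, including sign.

W ≈ 1.48×10⁻⁵ J

W_ext = ΔU = −mB cosθ₂ + mB cosθ₁ = mB(cosθ₁ − cosθ₂).
W = (1.92×10⁻⁴)(0.0566)·(cos60° − cos150°) = (1.087×10⁻⁵)·(+1.3660) = 1.484×10⁻⁵ J.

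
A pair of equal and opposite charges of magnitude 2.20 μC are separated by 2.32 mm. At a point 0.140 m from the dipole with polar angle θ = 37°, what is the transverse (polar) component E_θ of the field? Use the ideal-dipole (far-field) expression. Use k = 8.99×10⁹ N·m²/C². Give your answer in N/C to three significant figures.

Dipole moment p = qd = (2.20×10⁻⁶ C)(0.00232 m) = 5.104×10⁻⁹ C·m.
For a dipole, E_θ = (kp sinθ)/r³.
kp/r³ = (8.99×10⁹)(5.104×10⁻⁹)/(0.140)³ = 1.672×10⁴ N/C.
E_θ = 1.672×10⁴·sin37° = 1.006×10⁴ N/C.

E_θ ≈ 1.01×10⁴ N/C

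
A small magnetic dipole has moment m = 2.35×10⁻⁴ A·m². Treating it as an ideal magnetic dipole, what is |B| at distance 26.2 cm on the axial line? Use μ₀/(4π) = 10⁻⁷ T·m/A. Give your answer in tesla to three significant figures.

B ≈ 2.61×10⁻⁹ T

On axis B = (μ₀/4π)·2m/r³.
B = 2·(10⁻⁷)·(2.35×10⁻⁴) / (0.262)³ = 2.613×10⁻⁹ T.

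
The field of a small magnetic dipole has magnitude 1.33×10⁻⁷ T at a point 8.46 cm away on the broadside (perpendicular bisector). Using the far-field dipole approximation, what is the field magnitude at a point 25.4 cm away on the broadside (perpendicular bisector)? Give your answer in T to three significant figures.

Dipole fields scale as 1/r³ in the far field; the geometry is the same at both points.
B₂ = B₁ · (r₁/r₂)³ = 1.33×10⁻⁷ · (8.46/25.4)³.
(r₁/r₂)³ = (0.3331)³ = 0.03695.
B₂ ≈ 4.914×10⁻⁹ T.

B ≈ 4.91×10⁻⁹ T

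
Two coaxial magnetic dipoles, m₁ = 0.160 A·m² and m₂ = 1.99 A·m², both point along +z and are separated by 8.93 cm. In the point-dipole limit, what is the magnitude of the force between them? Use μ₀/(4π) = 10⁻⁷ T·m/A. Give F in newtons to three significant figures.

F ≈ 0.00300 N

On-axis B of dipole 1: B = (μ₀/4π)·2m₁/r³. Force on dipole 2: F = m₂·dB/dr.
dB/dr = −(μ₀/4π)·6m₁/r⁴, so |F| = (μ₀/4π)·6m₁m₂/r⁴.
F = 6(10⁻⁷)(0.160)(1.99)/(0.0893)⁴ = 0.003004 N.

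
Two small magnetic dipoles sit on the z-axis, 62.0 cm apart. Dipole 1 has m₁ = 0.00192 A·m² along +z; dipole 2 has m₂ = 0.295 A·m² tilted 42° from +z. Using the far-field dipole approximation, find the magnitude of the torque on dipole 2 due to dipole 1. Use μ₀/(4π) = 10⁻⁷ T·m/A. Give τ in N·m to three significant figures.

τ ≈ 3.18×10⁻¹⁰ N·m

Dipole B is on the axis of dipole A, so B₁ there is axial: B₁ = (μ₀/4π)·2m₁/r³ along +z.
B₁ = 2(10⁻⁷)(0.00192)/(0.620)³ = 1.611×10⁻⁹ T.
τ = m₂ B₁ sinθ.
τ = (0.295)(1.611×10⁻⁹)·sin42° = 3.180×10⁻¹⁰ N·m.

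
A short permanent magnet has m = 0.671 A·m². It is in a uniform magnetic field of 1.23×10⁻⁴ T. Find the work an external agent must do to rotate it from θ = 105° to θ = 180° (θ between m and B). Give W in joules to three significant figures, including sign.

W ≈ 6.12×10⁻⁵ J

W_ext = ΔU = −mB cosθ₂ + mB cosθ₁ = mB(cosθ₁ − cosθ₂).
W = (0.671)(1.23×10⁻⁴)·(cos105° − cos180°) = (8.253×10⁻⁵)·(+0.7412) = 6.117×10⁻⁵ J.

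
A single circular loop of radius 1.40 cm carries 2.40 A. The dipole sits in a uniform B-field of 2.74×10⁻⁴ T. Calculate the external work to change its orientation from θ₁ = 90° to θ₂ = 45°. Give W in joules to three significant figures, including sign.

W ≈ -2.86×10⁻⁷ J

Magnetic moment m = IA = Iπa² = (2.40)·π·(0.0140)² = 0.001478 A·m².
W_ext = ΔU = −mB cosθ₂ + mB cosθ₁ = mB(cosθ₁ − cosθ₂).
W = (0.001478)(2.74×10⁻⁴)·(cos90° − cos45°) = (4.050×10⁻⁷)·(-0.7071) = -2.864×10⁻⁷ J.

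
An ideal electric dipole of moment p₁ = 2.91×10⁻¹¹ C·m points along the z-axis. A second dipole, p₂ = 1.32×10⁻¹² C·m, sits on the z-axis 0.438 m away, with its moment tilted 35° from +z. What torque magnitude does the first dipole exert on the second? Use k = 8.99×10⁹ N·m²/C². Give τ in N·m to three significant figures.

τ ≈ 4.71×10⁻¹² N·m

The second dipole sits on the axis of the first, so the field there is axial: E₁ = 2kp₁/r³ along +z.
E₁ = 2(8.99×10⁹)(2.91×10⁻¹¹)/(0.438)³ = 6.227 N/C.
Torque on the second dipole: τ = p₂ E₁ sinθ.
τ = (1.32×10⁻¹²)(6.227)·sin35° = 4.714×10⁻¹² N·m.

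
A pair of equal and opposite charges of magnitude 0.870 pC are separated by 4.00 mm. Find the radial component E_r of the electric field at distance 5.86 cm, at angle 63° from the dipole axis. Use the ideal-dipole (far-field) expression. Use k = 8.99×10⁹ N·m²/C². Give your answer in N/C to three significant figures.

E_r ≈ 0.141 N/C

Dipole moment p = qd = (8.70×10⁻¹³ C)(0.00400 m) = 3.48×10⁻¹⁵ C·m.
For a dipole, E_r = (2kp cosθ)/r³.
kp/r³ = (8.99×10⁹)(3.48×10⁻¹⁵)/(0.0586)³ = 0.1555 N/C.
E_r = 2·0.1555·cos63° = 0.1412 N/C.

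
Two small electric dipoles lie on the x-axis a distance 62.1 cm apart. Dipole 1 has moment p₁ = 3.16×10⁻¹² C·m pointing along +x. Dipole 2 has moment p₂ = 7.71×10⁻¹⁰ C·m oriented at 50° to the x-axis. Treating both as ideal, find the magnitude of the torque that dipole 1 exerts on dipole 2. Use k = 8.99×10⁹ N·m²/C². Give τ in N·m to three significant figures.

The second dipole sits on the axis of the first, so the field there is axial: E₁ = 2kp₁/r³ along +x.
E₁ = 2(8.99×10⁹)(3.16×10⁻¹²)/(0.621)³ = 0.2372 N/C.
Torque on the second dipole: τ = p₂ E₁ sinθ.
τ = (7.71×10⁻¹⁰)(0.2372)·sin50° = 1.401×10⁻¹⁰ N·m.

τ ≈ 1.40×10⁻¹⁰ N·m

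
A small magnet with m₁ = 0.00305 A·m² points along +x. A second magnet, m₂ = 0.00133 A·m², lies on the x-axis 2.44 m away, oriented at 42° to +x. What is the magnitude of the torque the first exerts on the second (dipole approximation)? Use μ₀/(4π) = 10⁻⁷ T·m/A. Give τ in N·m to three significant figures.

τ ≈ 3.74×10⁻¹⁴ N·m

Dipole B is on the axis of dipole A, so B₁ there is axial: B₁ = (μ₀/4π)·2m₁/r³ along +x.
B₁ = 2(10⁻⁷)(0.00305)/(2.44)³ = 4.199×10⁻¹¹ T.
τ = m₂ B₁ sinθ.
τ = (0.00133)(4.199×10⁻¹¹)·sin42° = 3.737×10⁻¹⁴ N·m.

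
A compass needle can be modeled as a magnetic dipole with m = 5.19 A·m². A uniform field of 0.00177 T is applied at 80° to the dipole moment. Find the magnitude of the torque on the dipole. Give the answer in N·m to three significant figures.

Torque on a magnetic dipole: τ = mB sinθ.
τ = (5.19)(0.00177)·sin80° = 0.009047 N·m.

τ ≈ 0.00905 N·m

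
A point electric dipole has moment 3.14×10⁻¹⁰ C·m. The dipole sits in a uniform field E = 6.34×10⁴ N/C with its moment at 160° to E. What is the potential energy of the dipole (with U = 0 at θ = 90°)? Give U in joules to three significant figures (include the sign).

U ≈ 1.87×10⁻⁵ J

U = −p·E = −pE cosθ.
U = −(3.14×10⁻¹⁰)(6.34×10⁴)·cos160° = 1.871×10⁻⁵ J.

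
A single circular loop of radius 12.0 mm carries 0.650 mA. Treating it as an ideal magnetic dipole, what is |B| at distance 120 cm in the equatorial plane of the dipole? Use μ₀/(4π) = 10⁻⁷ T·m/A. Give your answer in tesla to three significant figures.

Magnetic moment m = IA = Iπa² = (6.50×10⁻⁴)·π·(0.0120)² = 2.941×10⁻⁷ A·m².
In the equatorial plane B = (μ₀/4π)·m/r³ (half the axial value).
B = (10⁻⁷)·(2.941×10⁻⁷) / (1.20)³ = 1.702×10⁻¹⁴ T.

B ≈ 1.70×10⁻¹⁴ T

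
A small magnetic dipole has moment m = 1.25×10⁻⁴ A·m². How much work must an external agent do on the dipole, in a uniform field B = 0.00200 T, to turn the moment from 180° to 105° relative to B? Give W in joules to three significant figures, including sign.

W_ext = ΔU = −mB cosθ₂ + mB cosθ₁ = mB(cosθ₁ − cosθ₂).
W = (1.25×10⁻⁴)(0.00200)·(cos180° − cos105°) = (2.500×10⁻⁷)·(-0.7412) = -1.853×10⁻⁷ J.

W ≈ -1.85×10⁻⁷ J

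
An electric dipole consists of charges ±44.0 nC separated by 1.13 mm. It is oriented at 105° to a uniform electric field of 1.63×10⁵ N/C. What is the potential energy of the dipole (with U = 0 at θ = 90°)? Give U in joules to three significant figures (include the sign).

Dipole moment p = qd = (4.40×10⁻⁸ C)(0.00113 m) = 4.972×10⁻¹¹ C·m.
U = −p·E = −pE cosθ.
U = −(4.972×10⁻¹¹)(1.63×10⁵)·cos105° = 2.098×10⁻⁶ J.

U ≈ 2.10×10⁻⁶ J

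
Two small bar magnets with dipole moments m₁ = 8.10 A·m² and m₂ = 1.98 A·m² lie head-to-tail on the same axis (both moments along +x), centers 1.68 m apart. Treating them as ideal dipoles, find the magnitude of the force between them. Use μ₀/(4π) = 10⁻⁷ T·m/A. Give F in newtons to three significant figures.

On-axis B of dipole 1: B = (μ₀/4π)·2m₁/r³. Force on dipole 2: F = m₂·dB/dr.
dB/dr = −(μ₀/4π)·6m₁/r⁴, so |F| = (μ₀/4π)·6m₁m₂/r⁴.
F = 6(10⁻⁷)(8.10)(1.98)/(1.68)⁴ = 1.208×10⁻⁶ N.

F ≈ 1.21×10⁻⁶ N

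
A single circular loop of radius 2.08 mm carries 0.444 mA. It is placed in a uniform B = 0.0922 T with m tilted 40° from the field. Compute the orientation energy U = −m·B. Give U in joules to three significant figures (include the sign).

Magnetic moment m = IA = Iπa² = (4.44×10⁻⁴)·π·(0.00208)² = 6.035×10⁻⁹ A·m².
U = −m·B = −mB cosθ.
U = −(6.035×10⁻⁹)(0.0922)·cos40° = -4.262×10⁻¹⁰ J.

U ≈ -4.26×10⁻¹⁰ J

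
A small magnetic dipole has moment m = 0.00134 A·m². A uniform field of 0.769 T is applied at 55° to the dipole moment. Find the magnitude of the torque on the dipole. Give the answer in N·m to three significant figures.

Torque on a magnetic dipole: τ = mB sinθ.
τ = (0.00134)(0.769)·sin55° = 8.441×10⁻⁴ N·m.

τ ≈ 8.44×10⁻⁴ N·m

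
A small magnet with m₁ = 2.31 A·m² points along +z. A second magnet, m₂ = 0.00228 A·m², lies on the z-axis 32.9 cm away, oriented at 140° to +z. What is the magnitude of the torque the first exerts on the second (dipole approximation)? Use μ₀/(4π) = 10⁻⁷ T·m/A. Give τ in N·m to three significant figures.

Dipole B is on the axis of dipole A, so B₁ there is axial: B₁ = (μ₀/4π)·2m₁/r³ along +z.
B₁ = 2(10⁻⁷)(2.31)/(0.329)³ = 1.297×10⁻⁵ T.
τ = m₂ B₁ sinθ.
τ = (0.00228)(1.297×10⁻⁵)·sin140° = 1.901×10⁻⁸ N·m.

τ ≈ 1.90×10⁻⁸ N·m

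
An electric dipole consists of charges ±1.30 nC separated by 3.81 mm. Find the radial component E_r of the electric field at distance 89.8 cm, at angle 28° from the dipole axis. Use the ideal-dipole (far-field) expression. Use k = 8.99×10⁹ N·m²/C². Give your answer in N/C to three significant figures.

E_r ≈ 0.109 N/C

Dipole moment p = qd = (1.30×10⁻⁹ C)(0.00381 m) = 4.953×10⁻¹² C·m.
For a dipole, E_r = (2kp cosθ)/r³.
kp/r³ = (8.99×10⁹)(4.953×10⁻¹²)/(0.898)³ = 0.06149 N/C.
E_r = 2·0.06149·cos28° = 0.1086 N/C.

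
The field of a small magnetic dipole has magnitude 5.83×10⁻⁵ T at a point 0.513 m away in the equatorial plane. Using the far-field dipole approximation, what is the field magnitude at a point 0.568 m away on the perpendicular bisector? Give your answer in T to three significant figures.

B ≈ 4.30×10⁻⁵ T

Dipole fields scale as 1/r³ in the far field; the geometry is the same at both points.
B₂ = B₁ · (r₁/r₂)³ = 5.83×10⁻⁵ · (0.513/0.568)³.
(r₁/r₂)³ = (0.9032)³ = 0.7367.
B₂ ≈ 4.295×10⁻⁵ T.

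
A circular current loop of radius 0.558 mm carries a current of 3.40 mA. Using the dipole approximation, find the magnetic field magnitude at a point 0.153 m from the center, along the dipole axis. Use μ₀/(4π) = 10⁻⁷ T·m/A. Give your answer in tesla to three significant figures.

Magnetic moment m = IA = Iπa² = (0.00340)·π·(5.58×10⁻⁴)² = 3.326×10⁻⁹ A·m².
On axis B = (μ₀/4π)·2m/r³.
B = 2·(10⁻⁷)·(3.326×10⁻⁹) / (0.153)³ = 1.857×10⁻¹³ T.

B ≈ 1.86×10⁻¹³ T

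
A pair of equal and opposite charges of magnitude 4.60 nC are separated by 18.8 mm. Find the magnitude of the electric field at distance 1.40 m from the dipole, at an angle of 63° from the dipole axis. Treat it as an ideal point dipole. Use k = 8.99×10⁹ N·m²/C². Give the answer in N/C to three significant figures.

E ≈ 0.360 N/C

Dipole moment p = qd = (4.60×10⁻⁹ C)(0.0188 m) = 8.648×10⁻¹¹ C·m.
At angle θ the dipole field magnitude is E = (kp/r³)·√(1 + 3cos²θ).
kp/r³ = (8.99×10⁹)(8.648×10⁻¹¹) / (1.40)³ = 0.2833 N/C.
√(1 + 3cos²63°) = √(1 + 3·0.2061) = √1.6183 ≈ 1.2721.
E ≈ 0.2833 × 1.272 = 0.3604 N/C.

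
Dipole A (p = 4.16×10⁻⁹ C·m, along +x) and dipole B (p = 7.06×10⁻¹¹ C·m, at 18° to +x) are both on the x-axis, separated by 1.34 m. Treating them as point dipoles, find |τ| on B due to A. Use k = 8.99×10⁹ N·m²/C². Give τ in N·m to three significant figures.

The second dipole sits on the axis of the first, so the field there is axial: E₁ = 2kp₁/r³ along +x.
E₁ = 2(8.99×10⁹)(4.16×10⁻⁹)/(1.34)³ = 31.09 N/C.
Torque on the second dipole: τ = p₂ E₁ sinθ.
τ = (7.06×10⁻¹¹)(31.09)·sin18° = 6.782×10⁻¹⁰ N·m.

τ ≈ 6.78×10⁻¹⁰ N·m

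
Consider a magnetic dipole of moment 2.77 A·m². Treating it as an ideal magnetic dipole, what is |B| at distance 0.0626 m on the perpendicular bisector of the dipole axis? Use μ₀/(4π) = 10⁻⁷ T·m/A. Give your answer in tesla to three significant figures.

B ≈ 0.00113 T

In the equatorial plane B = (μ₀/4π)·m/r³ (half the axial value).
B = (10⁻⁷)·(2.77) / (0.0626)³ = 0.001129 T.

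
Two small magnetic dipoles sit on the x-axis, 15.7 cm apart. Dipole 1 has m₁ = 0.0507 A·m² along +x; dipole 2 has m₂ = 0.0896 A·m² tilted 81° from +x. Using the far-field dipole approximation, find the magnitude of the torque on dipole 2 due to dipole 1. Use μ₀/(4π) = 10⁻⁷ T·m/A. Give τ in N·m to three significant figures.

Dipole B is on the axis of dipole A, so B₁ there is axial: B₁ = (μ₀/4π)·2m₁/r³ along +x.
B₁ = 2(10⁻⁷)(0.0507)/(0.157)³ = 2.620×10⁻⁶ T.
τ = m₂ B₁ sinθ.
τ = (0.0896)(2.620×10⁻⁶)·sin81° = 2.319×10⁻⁷ N·m.

τ ≈ 2.32×10⁻⁷ N·m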